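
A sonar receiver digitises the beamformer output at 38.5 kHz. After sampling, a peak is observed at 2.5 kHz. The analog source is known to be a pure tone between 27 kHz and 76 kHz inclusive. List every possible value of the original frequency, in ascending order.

36 kHz, 41 kHz, 74.5 kHz

Frequencies that alias to 2.5 kHz are k·fs ± 2.5 kHz for integer k ≥ 0.
k=0: 2.5 kHz.
k=1: 36 kHz, 41 kHz.
k=2: 74.5 kHz, 79.5 kHz.
k=3: 113 kHz, 118 kHz.
Within [27 kHz, 76 kHz]: 36 kHz, 41 kHz, 74.5 kHz.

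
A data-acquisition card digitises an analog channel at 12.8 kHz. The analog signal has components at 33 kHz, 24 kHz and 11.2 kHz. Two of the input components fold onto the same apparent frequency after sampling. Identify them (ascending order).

fs/2 = 6.4 kHz.
33 kHz mod fs = 7.4 kHz.
7.4 kHz > fs/2 = 6.4 kHz, folds to fs − 7.4 kHz = 5.4 kHz.
24 kHz mod fs = 11.2 kHz.
11.2 kHz > fs/2 = 6.4 kHz, folds to fs − 11.2 kHz = 1.6 kHz.
11.2 kHz > fs/2 = 6.4 kHz, folds to fs − 11.2 kHz = 1.6 kHz.
11.2 kHz and 24 kHz both map to 1.6 kHz.

11.2 kHz, 24 kHz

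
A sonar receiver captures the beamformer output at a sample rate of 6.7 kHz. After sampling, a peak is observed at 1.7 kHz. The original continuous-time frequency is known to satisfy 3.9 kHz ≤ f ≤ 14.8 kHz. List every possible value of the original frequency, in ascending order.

Frequencies that alias to 1.7 kHz are k·fs ± 1.7 kHz for integer k ≥ 0.
k=0: 1.7 kHz.
k=1: 5 kHz, 8.4 kHz.
k=2: 11.7 kHz, 15.1 kHz.
k=3: 18.4 kHz, 21.8 kHz.
Within [3.9 kHz, 14.8 kHz]: 5 kHz, 8.4 kHz, 11.7 kHz.

5 kHz, 8.4 kHz, 11.7 kHz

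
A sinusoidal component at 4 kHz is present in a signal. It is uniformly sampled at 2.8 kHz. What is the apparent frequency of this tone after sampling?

1.2 kHz

4 kHz mod fs = 1.2 kHz.
1.2 kHz ≤ fs/2 = 1.4 kHz, appears at 1.2 kHz.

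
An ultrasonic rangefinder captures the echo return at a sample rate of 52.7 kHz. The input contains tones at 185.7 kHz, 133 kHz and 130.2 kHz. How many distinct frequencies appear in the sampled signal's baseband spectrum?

fs/2 = 26.35 kHz.
185.7 kHz mod fs = 27.6 kHz.
27.6 kHz > fs/2 = 26.35 kHz, folds to fs − 27.6 kHz = 25.1 kHz.
133 kHz mod fs = 27.6 kHz.
27.6 kHz > fs/2 = 26.35 kHz, folds to fs − 27.6 kHz = 25.1 kHz.
130.2 kHz mod fs = 24.8 kHz.
24.8 kHz ≤ fs/2 = 26.35 kHz, appears at 24.8 kHz.
Distinct values: {24.8 kHz, 25.1 kHz} → 2.

2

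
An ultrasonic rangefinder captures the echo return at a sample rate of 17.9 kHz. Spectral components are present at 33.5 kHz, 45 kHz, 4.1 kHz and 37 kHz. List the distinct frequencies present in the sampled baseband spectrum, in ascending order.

1.2 kHz, 2.3 kHz, 4.1 kHz, 8.7 kHz

fs/2 = 8.95 kHz.
33.5 kHz mod fs = 15.6 kHz.
15.6 kHz > fs/2 = 8.95 kHz, folds to fs − 15.6 kHz = 2.3 kHz.
45 kHz mod fs = 9.2 kHz.
9.2 kHz > fs/2 = 8.95 kHz, folds to fs − 9.2 kHz = 8.7 kHz.
4.1 kHz ≤ fs/2 = 8.95 kHz, passes unchanged.
37 kHz mod fs = 1.2 kHz.
1.2 kHz ≤ fs/2 = 8.95 kHz, appears at 1.2 kHz.
Distinct values: {1.2 kHz, 2.3 kHz, 4.1 kHz, 8.7 kHz}.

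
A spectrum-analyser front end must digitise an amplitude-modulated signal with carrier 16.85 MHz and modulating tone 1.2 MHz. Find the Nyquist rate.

AM sidebands sit at fc ± fm = 15.65 MHz and 18.05 MHz.
Highest-frequency component: 18.05 MHz.
Nyquist rate = 2 × 18.05 MHz = 36.1 MHz.

36.1 MHz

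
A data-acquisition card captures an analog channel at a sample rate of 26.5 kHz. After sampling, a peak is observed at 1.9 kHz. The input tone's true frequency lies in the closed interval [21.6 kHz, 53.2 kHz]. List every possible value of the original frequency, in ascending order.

24.6 kHz, 28.4 kHz, 51.1 kHz

Frequencies that alias to 1.9 kHz are k·fs ± 1.9 kHz for integer k ≥ 0.
k=0: 1.9 kHz.
k=1: 24.6 kHz, 28.4 kHz.
k=2: 51.1 kHz, 54.9 kHz.
k=3: 77.6 kHz, 81.4 kHz.
Within [21.6 kHz, 53.2 kHz]: 24.6 kHz, 28.4 kHz, 51.1 kHz.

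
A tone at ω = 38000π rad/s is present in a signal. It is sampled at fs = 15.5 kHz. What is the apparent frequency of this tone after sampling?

3.5 kHz

ω = 38000π rad/s → f = ω/(2π) = 19000 Hz = 19 kHz.
19 kHz mod fs = 3.5 kHz.
3.5 kHz ≤ fs/2 = 7.75 kHz, appears at 3.5 kHz.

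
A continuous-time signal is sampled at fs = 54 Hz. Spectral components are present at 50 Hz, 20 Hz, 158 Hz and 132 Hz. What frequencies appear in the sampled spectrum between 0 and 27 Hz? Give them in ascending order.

fs/2 = 27 Hz.
50 Hz > fs/2 = 27 Hz, folds to fs − 50 Hz = 4 Hz.
20 Hz ≤ fs/2 = 27 Hz, passes unchanged.
158 Hz mod fs = 50 Hz.
50 Hz > fs/2 = 27 Hz, folds to fs − 50 Hz = 4 Hz.
132 Hz mod fs = 24 Hz.
24 Hz ≤ fs/2 = 27 Hz, appears at 24 Hz.
Distinct values: {4 Hz, 20 Hz, 24 Hz}.

4 Hz, 20 Hz, 24 Hz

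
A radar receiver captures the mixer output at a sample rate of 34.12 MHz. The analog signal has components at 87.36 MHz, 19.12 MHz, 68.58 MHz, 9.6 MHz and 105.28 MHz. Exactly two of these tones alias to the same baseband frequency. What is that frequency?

fs/2 = 17.06 MHz.
87.36 MHz mod fs = 19.12 MHz.
19.12 MHz > fs/2 = 17.06 MHz, folds to fs − 19.12 MHz = 15 MHz.
19.12 MHz > fs/2 = 17.06 MHz, folds to fs − 19.12 MHz = 15 MHz.
68.58 MHz mod fs = 0.34 MHz.
0.34 MHz ≤ fs/2 = 17.06 MHz, appears at 0.34 MHz.
9.6 MHz ≤ fs/2 = 17.06 MHz, passes unchanged.
105.28 MHz mod fs = 2.92 MHz.
2.92 MHz ≤ fs/2 = 17.06 MHz, appears at 2.92 MHz.
19.12 MHz and 87.36 MHz both map to 15 MHz.

15 MHz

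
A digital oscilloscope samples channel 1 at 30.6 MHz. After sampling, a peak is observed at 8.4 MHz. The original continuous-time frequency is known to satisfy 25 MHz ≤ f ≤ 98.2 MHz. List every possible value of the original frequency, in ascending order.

Frequencies that alias to 8.4 MHz are k·fs ± 8.4 MHz for integer k ≥ 0.
k=0: 8.4 MHz.
k=1: 22.2 MHz, 39 MHz.
k=2: 52.8 MHz, 69.6 MHz.
k=3: 83.4 MHz, 100.2 MHz.
k=4: 114 MHz, 130.8 MHz.
Within [25 MHz, 98.2 MHz]: 39 MHz, 52.8 MHz, 69.6 MHz, 83.4 MHz.

39 MHz, 52.8 MHz, 69.6 MHz, 83.4 MHz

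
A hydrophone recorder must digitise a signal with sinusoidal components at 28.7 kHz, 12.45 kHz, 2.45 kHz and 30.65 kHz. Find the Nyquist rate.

Highest-frequency component: 30.65 kHz.
Nyquist rate = 2 × 30.65 kHz = 61.3 kHz.

61.3 kHz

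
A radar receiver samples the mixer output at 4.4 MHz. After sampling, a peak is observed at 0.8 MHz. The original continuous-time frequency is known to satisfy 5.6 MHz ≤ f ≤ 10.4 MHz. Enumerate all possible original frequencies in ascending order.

8 MHz, 9.6 MHz

Frequencies that alias to 0.8 MHz are k·fs ± 0.8 MHz for integer k ≥ 0.
k=0: 0.8 MHz.
k=1: 3.6 MHz, 5.2 MHz.
k=2: 8 MHz, 9.6 MHz.
k=3: 12.4 MHz, 14 MHz.
Within [5.6 MHz, 10.4 MHz]: 8 MHz, 9.6 MHz.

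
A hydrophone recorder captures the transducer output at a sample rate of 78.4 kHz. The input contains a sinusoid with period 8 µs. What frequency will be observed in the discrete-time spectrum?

T = 8 µs → f = 1/T = 125 kHz.
125 kHz mod fs = 46.6 kHz.
46.6 kHz > fs/2 = 39.2 kHz, folds to fs − 46.6 kHz = 31.8 kHz.

31.8 kHz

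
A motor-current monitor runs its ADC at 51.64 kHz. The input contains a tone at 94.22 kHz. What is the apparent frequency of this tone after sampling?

94.22 kHz mod fs = 42.58 kHz.
42.58 kHz > fs/2 = 25.82 kHz, folds to fs − 42.58 kHz = 9.06 kHz.

9.06 kHz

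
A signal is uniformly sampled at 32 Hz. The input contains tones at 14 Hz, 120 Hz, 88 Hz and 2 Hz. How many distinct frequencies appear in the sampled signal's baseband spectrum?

fs/2 = 16 Hz.
14 Hz ≤ fs/2 = 16 Hz, passes unchanged.
120 Hz mod fs = 24 Hz.
24 Hz > fs/2 = 16 Hz, folds to fs − 24 Hz = 8 Hz.
88 Hz mod fs = 24 Hz.
24 Hz > fs/2 = 16 Hz, folds to fs − 24 Hz = 8 Hz.
2 Hz ≤ fs/2 = 16 Hz, passes unchanged.
Distinct values: {2 Hz, 8 Hz, 14 Hz} → 3.

3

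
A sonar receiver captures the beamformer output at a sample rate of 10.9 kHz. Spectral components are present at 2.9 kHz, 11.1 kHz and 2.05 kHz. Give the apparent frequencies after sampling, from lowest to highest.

0.2 kHz, 2.05 kHz, 2.9 kHz

fs/2 = 5.45 kHz.
2.9 kHz ≤ fs/2 = 5.45 kHz, passes unchanged.
11.1 kHz mod fs = 0.2 kHz.
0.2 kHz ≤ fs/2 = 5.45 kHz, appears at 0.2 kHz.
2.05 kHz ≤ fs/2 = 5.45 kHz, passes unchanged.
Distinct values: {0.2 kHz, 2.05 kHz, 2.9 kHz}.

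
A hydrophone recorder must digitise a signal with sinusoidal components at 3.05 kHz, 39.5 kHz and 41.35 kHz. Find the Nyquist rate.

Highest-frequency component: 41.35 kHz.
Nyquist rate = 2 × 41.35 kHz = 82.7 kHz.

82.7 kHz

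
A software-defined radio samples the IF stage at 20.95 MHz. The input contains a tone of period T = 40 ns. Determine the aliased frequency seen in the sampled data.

4.05 MHz

T = 40 ns → f = 1/T = 25 MHz.
25 MHz mod fs = 4.05 MHz.
4.05 MHz ≤ fs/2 = 10.475 MHz, appears at 4.05 MHz.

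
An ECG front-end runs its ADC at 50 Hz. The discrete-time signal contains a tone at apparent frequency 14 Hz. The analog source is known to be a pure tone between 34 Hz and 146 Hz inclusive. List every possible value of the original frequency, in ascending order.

36 Hz, 64 Hz, 86 Hz, 114 Hz, 136 Hz

Frequencies that alias to 14 Hz are k·fs ± 14 Hz for integer k ≥ 0.
k=0: 14 Hz.
k=1: 36 Hz, 64 Hz.
k=2: 86 Hz, 114 Hz.
k=3: 136 Hz, 164 Hz.
k=4: 186 Hz, 214 Hz.
Within [34 Hz, 146 Hz]: 36 Hz, 64 Hz, 86 Hz, 114 Hz, 136 Hz.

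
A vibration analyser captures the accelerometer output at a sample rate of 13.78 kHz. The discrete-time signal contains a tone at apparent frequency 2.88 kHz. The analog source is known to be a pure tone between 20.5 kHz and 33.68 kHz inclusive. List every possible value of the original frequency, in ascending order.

24.68 kHz, 30.44 kHz

Frequencies that alias to 2.88 kHz are k·fs ± 2.88 kHz for integer k ≥ 0.
k=0: 2.88 kHz.
k=1: 10.9 kHz, 16.66 kHz.
k=2: 24.68 kHz, 30.44 kHz.
k=3: 38.46 kHz, 44.22 kHz.
Within [20.5 kHz, 33.68 kHz]: 24.68 kHz, 30.44 kHz.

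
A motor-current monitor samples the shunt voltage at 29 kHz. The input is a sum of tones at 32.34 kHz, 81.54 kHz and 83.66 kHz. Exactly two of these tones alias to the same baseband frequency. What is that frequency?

fs/2 = 14.5 kHz.
32.34 kHz mod fs = 3.34 kHz.
3.34 kHz ≤ fs/2 = 14.5 kHz, appears at 3.34 kHz.
81.54 kHz mod fs = 23.54 kHz.
23.54 kHz > fs/2 = 14.5 kHz, folds to fs − 23.54 kHz = 5.46 kHz.
83.66 kHz mod fs = 25.66 kHz.
25.66 kHz > fs/2 = 14.5 kHz, folds to fs − 25.66 kHz = 3.34 kHz.
32.34 kHz and 83.66 kHz both map to 3.34 kHz.

3.34 kHz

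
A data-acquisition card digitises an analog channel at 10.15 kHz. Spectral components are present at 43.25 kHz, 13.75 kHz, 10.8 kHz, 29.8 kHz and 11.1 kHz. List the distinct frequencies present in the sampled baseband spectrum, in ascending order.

fs/2 = 5.075 kHz.
43.25 kHz mod fs = 2.65 kHz.
2.65 kHz ≤ fs/2 = 5.075 kHz, appears at 2.65 kHz.
13.75 kHz mod fs = 3.6 kHz.
3.6 kHz ≤ fs/2 = 5.075 kHz, appears at 3.6 kHz.
10.8 kHz mod fs = 0.65 kHz.
0.65 kHz ≤ fs/2 = 5.075 kHz, appears at 0.65 kHz.
29.8 kHz mod fs = 9.5 kHz.
9.5 kHz > fs/2 = 5.075 kHz, folds to fs − 9.5 kHz = 0.65 kHz.
11.1 kHz mod fs = 0.95 kHz.
0.95 kHz ≤ fs/2 = 5.075 kHz, appears at 0.95 kHz.
Distinct values: {0.65 kHz, 0.95 kHz, 2.65 kHz, 3.6 kHz}.

0.65 kHz, 0.95 kHz, 2.65 kHz, 3.6 kHz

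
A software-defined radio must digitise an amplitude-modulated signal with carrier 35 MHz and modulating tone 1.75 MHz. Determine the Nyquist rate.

73.5 MHz

AM sidebands sit at fc ± fm = 33.25 MHz and 36.75 MHz.
Highest-frequency component: 36.75 MHz.
Nyquist rate = 2 × 36.75 MHz = 73.5 MHz.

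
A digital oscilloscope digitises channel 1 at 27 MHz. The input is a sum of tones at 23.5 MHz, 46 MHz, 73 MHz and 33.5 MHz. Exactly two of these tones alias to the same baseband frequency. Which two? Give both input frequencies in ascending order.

46 MHz, 73 MHz

fs/2 = 13.5 MHz.
23.5 MHz > fs/2 = 13.5 MHz, folds to fs − 23.5 MHz = 3.5 MHz.
46 MHz mod fs = 19 MHz.
19 MHz > fs/2 = 13.5 MHz, folds to fs − 19 MHz = 8 MHz.
73 MHz mod fs = 19 MHz.
19 MHz > fs/2 = 13.5 MHz, folds to fs − 19 MHz = 8 MHz.
33.5 MHz mod fs = 6.5 MHz.
6.5 MHz ≤ fs/2 = 13.5 MHz, appears at 6.5 MHz.
46 MHz and 73 MHz both map to 8 MHz.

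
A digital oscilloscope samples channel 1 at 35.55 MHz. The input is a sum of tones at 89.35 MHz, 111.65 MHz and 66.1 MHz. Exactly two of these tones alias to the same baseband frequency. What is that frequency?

fs/2 = 17.775 MHz.
89.35 MHz mod fs = 18.25 MHz.
18.25 MHz > fs/2 = 17.775 MHz, folds to fs − 18.25 MHz = 17.3 MHz.
111.65 MHz mod fs = 5 MHz.
5 MHz ≤ fs/2 = 17.775 MHz, appears at 5 MHz.
66.1 MHz mod fs = 30.55 MHz.
30.55 MHz > fs/2 = 17.775 MHz, folds to fs − 30.55 MHz = 5 MHz.
66.1 MHz and 111.65 MHz both map to 5 MHz.

5 MHz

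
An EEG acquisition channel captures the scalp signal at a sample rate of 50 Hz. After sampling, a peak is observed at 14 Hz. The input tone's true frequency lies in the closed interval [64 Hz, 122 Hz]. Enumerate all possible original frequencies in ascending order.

Frequencies that alias to 14 Hz are k·fs ± 14 Hz for integer k ≥ 0.
k=0: 14 Hz.
k=1: 36 Hz, 64 Hz.
k=2: 86 Hz, 114 Hz.
k=3: 136 Hz, 164 Hz.
Within [64 Hz, 122 Hz]: 64 Hz, 86 Hz, 114 Hz.

64 Hz, 86 Hz, 114 Hz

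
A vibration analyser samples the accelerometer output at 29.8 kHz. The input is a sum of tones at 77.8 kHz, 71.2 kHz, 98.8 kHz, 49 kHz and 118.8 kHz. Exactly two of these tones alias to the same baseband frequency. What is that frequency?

11.6 kHz

fs/2 = 14.9 kHz.
77.8 kHz mod fs = 18.2 kHz.
18.2 kHz > fs/2 = 14.9 kHz, folds to fs − 18.2 kHz = 11.6 kHz.
71.2 kHz mod fs = 11.6 kHz.
11.6 kHz ≤ fs/2 = 14.9 kHz, appears at 11.6 kHz.
98.8 kHz mod fs = 9.4 kHz.
9.4 kHz ≤ fs/2 = 14.9 kHz, appears at 9.4 kHz.
49 kHz mod fs = 19.2 kHz.
19.2 kHz > fs/2 = 14.9 kHz, folds to fs − 19.2 kHz = 10.6 kHz.
118.8 kHz mod fs = 29.4 kHz.
29.4 kHz > fs/2 = 14.9 kHz, folds to fs − 29.4 kHz = 0.4 kHz.
71.2 kHz and 77.8 kHz both map to 11.6 kHz.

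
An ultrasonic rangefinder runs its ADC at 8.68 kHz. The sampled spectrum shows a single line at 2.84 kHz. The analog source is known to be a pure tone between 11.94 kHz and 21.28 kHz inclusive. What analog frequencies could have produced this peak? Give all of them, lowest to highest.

Frequencies that alias to 2.84 kHz are k·fs ± 2.84 kHz for integer k ≥ 0.
k=0: 2.84 kHz.
k=1: 5.84 kHz, 11.52 kHz.
k=2: 14.52 kHz, 20.2 kHz.
k=3: 23.2 kHz, 28.88 kHz.
Within [11.94 kHz, 21.28 kHz]: 14.52 kHz, 20.2 kHz.

14.52 kHz, 20.2 kHz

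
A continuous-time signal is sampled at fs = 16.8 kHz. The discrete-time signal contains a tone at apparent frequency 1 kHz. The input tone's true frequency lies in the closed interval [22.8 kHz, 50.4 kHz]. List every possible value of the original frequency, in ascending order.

32.6 kHz, 34.6 kHz, 49.4 kHz

Frequencies that alias to 1 kHz are k·fs ± 1 kHz for integer k ≥ 0.
k=0: 1 kHz.
k=1: 15.8 kHz, 17.8 kHz.
k=2: 32.6 kHz, 34.6 kHz.
k=3: 49.4 kHz, 51.4 kHz.
k=4: 66.2 kHz, 68.2 kHz.
Within [22.8 kHz, 50.4 kHz]: 32.6 kHz, 34.6 kHz, 49.4 kHz.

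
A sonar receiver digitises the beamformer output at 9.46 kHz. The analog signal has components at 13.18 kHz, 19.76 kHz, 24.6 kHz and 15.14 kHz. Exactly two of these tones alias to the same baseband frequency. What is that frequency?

3.78 kHz

fs/2 = 4.73 kHz.
13.18 kHz mod fs = 3.72 kHz.
3.72 kHz ≤ fs/2 = 4.73 kHz, appears at 3.72 kHz.
19.76 kHz mod fs = 0.84 kHz.
0.84 kHz ≤ fs/2 = 4.73 kHz, appears at 0.84 kHz.
24.6 kHz mod fs = 5.68 kHz.
5.68 kHz > fs/2 = 4.73 kHz, folds to fs − 5.68 kHz = 3.78 kHz.
15.14 kHz mod fs = 5.68 kHz.
5.68 kHz > fs/2 = 4.73 kHz, folds to fs − 5.68 kHz = 3.78 kHz.
15.14 kHz and 24.6 kHz both map to 3.78 kHz.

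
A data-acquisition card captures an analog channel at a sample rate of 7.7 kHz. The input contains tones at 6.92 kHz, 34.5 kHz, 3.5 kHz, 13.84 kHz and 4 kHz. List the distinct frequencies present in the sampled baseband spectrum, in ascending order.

0.78 kHz, 1.56 kHz, 3.5 kHz, 3.7 kHz

fs/2 = 3.85 kHz.
6.92 kHz > fs/2 = 3.85 kHz, folds to fs − 6.92 kHz = 0.78 kHz.
34.5 kHz mod fs = 3.7 kHz.
3.7 kHz ≤ fs/2 = 3.85 kHz, appears at 3.7 kHz.
3.5 kHz ≤ fs/2 = 3.85 kHz, passes unchanged.
13.84 kHz mod fs = 6.14 kHz.
6.14 kHz > fs/2 = 3.85 kHz, folds to fs − 6.14 kHz = 1.56 kHz.
4 kHz > fs/2 = 3.85 kHz, folds to fs − 4 kHz = 3.7 kHz.
Distinct values: {0.78 kHz, 1.56 kHz, 3.5 kHz, 3.7 kHz}.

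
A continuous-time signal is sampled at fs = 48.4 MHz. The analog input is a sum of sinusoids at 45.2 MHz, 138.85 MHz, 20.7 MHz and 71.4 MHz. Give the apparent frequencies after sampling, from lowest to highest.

3.2 MHz, 6.35 MHz, 20.7 MHz, 23 MHz

fs/2 = 24.2 MHz.
45.2 MHz > fs/2 = 24.2 MHz, folds to fs − 45.2 MHz = 3.2 MHz.
138.85 MHz mod fs = 42.05 MHz.
42.05 MHz > fs/2 = 24.2 MHz, folds to fs − 42.05 MHz = 6.35 MHz.
20.7 MHz ≤ fs/2 = 24.2 MHz, passes unchanged.
71.4 MHz mod fs = 23 MHz.
23 MHz ≤ fs/2 = 24.2 MHz, appears at 23 MHz.
Distinct values: {3.2 MHz, 6.35 MHz, 20.7 MHz, 23 MHz}.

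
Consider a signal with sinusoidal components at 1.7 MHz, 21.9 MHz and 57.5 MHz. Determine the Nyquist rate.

115 MHz

Highest-frequency component: 57.5 MHz.
Nyquist rate = 2 × 57.5 MHz = 115 MHz.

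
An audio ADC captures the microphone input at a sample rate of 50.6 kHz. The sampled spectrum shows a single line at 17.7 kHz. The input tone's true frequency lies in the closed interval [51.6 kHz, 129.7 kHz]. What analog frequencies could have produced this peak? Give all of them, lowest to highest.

Frequencies that alias to 17.7 kHz are k·fs ± 17.7 kHz for integer k ≥ 0.
k=0: 17.7 kHz.
k=1: 32.9 kHz, 68.3 kHz.
k=2: 83.5 kHz, 118.9 kHz.
k=3: 134.1 kHz, 169.5 kHz.
Within [51.6 kHz, 129.7 kHz]: 68.3 kHz, 83.5 kHz, 118.9 kHz.

68.3 kHz, 83.5 kHz, 118.9 kHz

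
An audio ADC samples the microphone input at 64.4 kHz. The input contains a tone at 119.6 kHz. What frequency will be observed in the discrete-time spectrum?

119.6 kHz mod fs = 55.2 kHz.
55.2 kHz > fs/2 = 32.2 kHz, folds to fs − 55.2 kHz = 9.2 kHz.

9.2 kHz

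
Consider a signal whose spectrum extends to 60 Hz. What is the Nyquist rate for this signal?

Nyquist rate = 2 × 60 Hz = 120 Hz.

120 Hz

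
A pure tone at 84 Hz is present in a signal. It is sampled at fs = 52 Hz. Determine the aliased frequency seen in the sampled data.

20 Hz

84 Hz mod fs = 32 Hz.
32 Hz > fs/2 = 26 Hz, folds to fs − 32 Hz = 20 Hz.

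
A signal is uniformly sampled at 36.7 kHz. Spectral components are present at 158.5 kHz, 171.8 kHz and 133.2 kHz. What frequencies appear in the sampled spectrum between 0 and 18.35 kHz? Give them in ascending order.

fs/2 = 18.35 kHz.
158.5 kHz mod fs = 11.7 kHz.
11.7 kHz ≤ fs/2 = 18.35 kHz, appears at 11.7 kHz.
171.8 kHz mod fs = 25 kHz.
25 kHz > fs/2 = 18.35 kHz, folds to fs − 25 kHz = 11.7 kHz.
133.2 kHz mod fs = 23.1 kHz.
23.1 kHz > fs/2 = 18.35 kHz, folds to fs − 23.1 kHz = 13.6 kHz.
Distinct values: {11.7 kHz, 13.6 kHz}.

11.7 kHz, 13.6 kHz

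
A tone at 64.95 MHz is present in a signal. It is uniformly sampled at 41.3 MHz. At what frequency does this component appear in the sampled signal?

17.65 MHz

64.95 MHz mod fs = 23.65 MHz.
23.65 MHz > fs/2 = 20.65 MHz, folds to fs − 23.65 MHz = 17.65 MHz.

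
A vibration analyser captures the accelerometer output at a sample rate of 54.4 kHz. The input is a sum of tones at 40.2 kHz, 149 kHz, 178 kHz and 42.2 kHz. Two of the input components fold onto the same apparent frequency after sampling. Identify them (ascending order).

fs/2 = 27.2 kHz.
40.2 kHz > fs/2 = 27.2 kHz, folds to fs − 40.2 kHz = 14.2 kHz.
149 kHz mod fs = 40.2 kHz.
40.2 kHz > fs/2 = 27.2 kHz, folds to fs − 40.2 kHz = 14.2 kHz.
178 kHz mod fs = 14.8 kHz.
14.8 kHz ≤ fs/2 = 27.2 kHz, appears at 14.8 kHz.
42.2 kHz > fs/2 = 27.2 kHz, folds to fs − 42.2 kHz = 12.2 kHz.
40.2 kHz and 149 kHz both map to 14.2 kHz.

40.2 kHz, 149 kHz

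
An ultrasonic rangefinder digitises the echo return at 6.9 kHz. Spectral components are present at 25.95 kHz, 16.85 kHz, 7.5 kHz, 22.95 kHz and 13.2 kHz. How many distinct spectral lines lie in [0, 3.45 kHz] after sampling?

4

fs/2 = 3.45 kHz.
25.95 kHz mod fs = 5.25 kHz.
5.25 kHz > fs/2 = 3.45 kHz, folds to fs − 5.25 kHz = 1.65 kHz.
16.85 kHz mod fs = 3.05 kHz.
3.05 kHz ≤ fs/2 = 3.45 kHz, appears at 3.05 kHz.
7.5 kHz mod fs = 0.6 kHz.
0.6 kHz ≤ fs/2 = 3.45 kHz, appears at 0.6 kHz.
22.95 kHz mod fs = 2.25 kHz.
2.25 kHz ≤ fs/2 = 3.45 kHz, appears at 2.25 kHz.
13.2 kHz mod fs = 6.3 kHz.
6.3 kHz > fs/2 = 3.45 kHz, folds to fs − 6.3 kHz = 0.6 kHz.
Distinct values: {0.6 kHz, 1.65 kHz, 2.25 kHz, 3.05 kHz} → 4.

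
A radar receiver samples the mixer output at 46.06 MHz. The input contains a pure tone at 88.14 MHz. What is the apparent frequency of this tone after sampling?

3.98 MHz

88.14 MHz mod fs = 42.08 MHz.
42.08 MHz > fs/2 = 23.03 MHz, folds to fs − 42.08 MHz = 3.98 MHz.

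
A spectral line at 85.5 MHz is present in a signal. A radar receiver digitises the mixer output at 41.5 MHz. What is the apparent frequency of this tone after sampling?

2.5 MHz

85.5 MHz mod fs = 2.5 MHz.
2.5 MHz ≤ fs/2 = 20.75 MHz, appears at 2.5 MHz.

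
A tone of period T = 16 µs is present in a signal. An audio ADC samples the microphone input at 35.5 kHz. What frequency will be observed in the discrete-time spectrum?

T = 16 µs → f = 1/T = 62.5 kHz.
62.5 kHz mod fs = 27 kHz.
27 kHz > fs/2 = 17.75 kHz, folds to fs − 27 kHz = 8.5 kHz.

8.5 kHz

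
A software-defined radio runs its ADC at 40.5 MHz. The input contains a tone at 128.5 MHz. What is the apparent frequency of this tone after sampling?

7 MHz

128.5 MHz mod fs = 7 MHz.
7 MHz ≤ fs/2 = 20.25 MHz, appears at 7 MHz.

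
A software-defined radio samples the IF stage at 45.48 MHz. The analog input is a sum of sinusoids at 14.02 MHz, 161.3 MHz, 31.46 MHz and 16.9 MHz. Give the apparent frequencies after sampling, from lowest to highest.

14.02 MHz, 16.9 MHz, 20.62 MHz

fs/2 = 22.74 MHz.
14.02 MHz ≤ fs/2 = 22.74 MHz, passes unchanged.
161.3 MHz mod fs = 24.86 MHz.
24.86 MHz > fs/2 = 22.74 MHz, folds to fs − 24.86 MHz = 20.62 MHz.
31.46 MHz > fs/2 = 22.74 MHz, folds to fs − 31.46 MHz = 14.02 MHz.
16.9 MHz ≤ fs/2 = 22.74 MHz, passes unchanged.
Distinct values: {14.02 MHz, 16.9 MHz, 20.62 MHz}.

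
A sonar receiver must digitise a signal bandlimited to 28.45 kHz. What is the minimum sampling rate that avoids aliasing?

56.9 kHz

Nyquist rate = 2 × 28.45 kHz = 56.9 kHz.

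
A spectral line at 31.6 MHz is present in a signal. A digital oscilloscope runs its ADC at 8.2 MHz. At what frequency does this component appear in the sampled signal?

31.6 MHz mod fs = 7 MHz.
7 MHz > fs/2 = 4.1 MHz, folds to fs − 7 MHz = 1.2 MHz.

1.2 MHz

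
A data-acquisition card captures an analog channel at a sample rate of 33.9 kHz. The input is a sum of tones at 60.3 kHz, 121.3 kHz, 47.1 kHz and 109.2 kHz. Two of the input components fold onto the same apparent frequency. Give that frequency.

fs/2 = 16.95 kHz.
60.3 kHz mod fs = 26.4 kHz.
26.4 kHz > fs/2 = 16.95 kHz, folds to fs − 26.4 kHz = 7.5 kHz.
121.3 kHz mod fs = 19.6 kHz.
19.6 kHz > fs/2 = 16.95 kHz, folds to fs − 19.6 kHz = 14.3 kHz.
47.1 kHz mod fs = 13.2 kHz.
13.2 kHz ≤ fs/2 = 16.95 kHz, appears at 13.2 kHz.
109.2 kHz mod fs = 7.5 kHz.
7.5 kHz ≤ fs/2 = 16.95 kHz, appears at 7.5 kHz.
60.3 kHz and 109.2 kHz both map to 7.5 kHz.

7.5 kHz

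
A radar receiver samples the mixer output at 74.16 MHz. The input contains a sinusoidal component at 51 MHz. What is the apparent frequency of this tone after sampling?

51 MHz > fs/2 = 37.08 MHz, folds to fs − 51 MHz = 23.16 MHz.

23.16 MHz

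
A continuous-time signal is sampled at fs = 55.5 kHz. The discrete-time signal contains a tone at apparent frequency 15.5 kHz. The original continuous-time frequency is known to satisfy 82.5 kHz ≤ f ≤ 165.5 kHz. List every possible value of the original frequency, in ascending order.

95.5 kHz, 126.5 kHz, 151 kHz

Frequencies that alias to 15.5 kHz are k·fs ± 15.5 kHz for integer k ≥ 0.
k=0: 15.5 kHz.
k=1: 40 kHz, 71 kHz.
k=2: 95.5 kHz, 126.5 kHz.
k=3: 151 kHz, 182 kHz.
k=4: 206.5 kHz, 237.5 kHz.
Within [82.5 kHz, 165.5 kHz]: 95.5 kHz, 126.5 kHz, 151 kHz.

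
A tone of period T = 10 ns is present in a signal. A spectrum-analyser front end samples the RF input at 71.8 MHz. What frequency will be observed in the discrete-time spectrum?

T = 10 ns → f = 1/T = 100 MHz.
100 MHz mod fs = 28.2 MHz.
28.2 MHz ≤ fs/2 = 35.9 MHz, appears at 28.2 MHz.

28.2 MHz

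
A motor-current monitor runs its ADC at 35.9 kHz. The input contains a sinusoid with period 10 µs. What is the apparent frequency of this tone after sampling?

T = 10 µs → f = 1/T = 100 kHz.
100 kHz mod fs = 28.2 kHz.
28.2 kHz > fs/2 = 17.95 kHz, folds to fs − 28.2 kHz = 7.7 kHz.

7.7 kHz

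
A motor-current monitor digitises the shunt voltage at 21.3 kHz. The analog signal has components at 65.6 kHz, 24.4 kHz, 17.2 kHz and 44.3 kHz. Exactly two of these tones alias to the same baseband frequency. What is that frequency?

1.7 kHz

fs/2 = 10.65 kHz.
65.6 kHz mod fs = 1.7 kHz.
1.7 kHz ≤ fs/2 = 10.65 kHz, appears at 1.7 kHz.
24.4 kHz mod fs = 3.1 kHz.
3.1 kHz ≤ fs/2 = 10.65 kHz, appears at 3.1 kHz.
17.2 kHz > fs/2 = 10.65 kHz, folds to fs − 17.2 kHz = 4.1 kHz.
44.3 kHz mod fs = 1.7 kHz.
1.7 kHz ≤ fs/2 = 10.65 kHz, appears at 1.7 kHz.
44.3 kHz and 65.6 kHz both map to 1.7 kHz.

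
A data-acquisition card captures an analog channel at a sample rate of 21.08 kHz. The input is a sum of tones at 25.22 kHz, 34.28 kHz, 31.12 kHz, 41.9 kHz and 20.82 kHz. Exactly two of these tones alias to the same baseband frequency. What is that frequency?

0.26 kHz

fs/2 = 10.54 kHz.
25.22 kHz mod fs = 4.14 kHz.
4.14 kHz ≤ fs/2 = 10.54 kHz, appears at 4.14 kHz.
34.28 kHz mod fs = 13.2 kHz.
13.2 kHz > fs/2 = 10.54 kHz, folds to fs − 13.2 kHz = 7.88 kHz.
31.12 kHz mod fs = 10.04 kHz.
10.04 kHz ≤ fs/2 = 10.54 kHz, appears at 10.04 kHz.
41.9 kHz mod fs = 20.82 kHz.
20.82 kHz > fs/2 = 10.54 kHz, folds to fs − 20.82 kHz = 0.26 kHz.
20.82 kHz > fs/2 = 10.54 kHz, folds to fs − 20.82 kHz = 0.26 kHz.
20.82 kHz and 41.9 kHz both map to 0.26 kHz.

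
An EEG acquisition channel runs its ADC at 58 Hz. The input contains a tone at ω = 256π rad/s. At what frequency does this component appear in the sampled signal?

12 Hz

ω = 256π rad/s → f = ω/(2π) = 128 Hz.
128 Hz mod fs = 12 Hz.
12 Hz ≤ fs/2 = 29 Hz, appears at 12 Hz.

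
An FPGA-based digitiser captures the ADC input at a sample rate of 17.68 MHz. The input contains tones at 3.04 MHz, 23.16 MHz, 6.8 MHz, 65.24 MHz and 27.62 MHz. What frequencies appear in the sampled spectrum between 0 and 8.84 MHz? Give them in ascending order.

3.04 MHz, 5.48 MHz, 6.8 MHz, 7.74 MHz

fs/2 = 8.84 MHz.
3.04 MHz ≤ fs/2 = 8.84 MHz, passes unchanged.
23.16 MHz mod fs = 5.48 MHz.
5.48 MHz ≤ fs/2 = 8.84 MHz, appears at 5.48 MHz.
6.8 MHz ≤ fs/2 = 8.84 MHz, passes unchanged.
65.24 MHz mod fs = 12.2 MHz.
12.2 MHz > fs/2 = 8.84 MHz, folds to fs − 12.2 MHz = 5.48 MHz.
27.62 MHz mod fs = 9.94 MHz.
9.94 MHz > fs/2 = 8.84 MHz, folds to fs − 9.94 MHz = 7.74 MHz.
Distinct values: {3.04 MHz, 5.48 MHz, 6.8 MHz, 7.74 MHz}.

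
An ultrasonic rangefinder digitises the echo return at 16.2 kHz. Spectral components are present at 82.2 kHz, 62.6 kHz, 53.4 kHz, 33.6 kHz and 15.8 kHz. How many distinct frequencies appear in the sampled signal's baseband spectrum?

fs/2 = 8.1 kHz.
82.2 kHz mod fs = 1.2 kHz.
1.2 kHz ≤ fs/2 = 8.1 kHz, appears at 1.2 kHz.
62.6 kHz mod fs = 14 kHz.
14 kHz > fs/2 = 8.1 kHz, folds to fs − 14 kHz = 2.2 kHz.
53.4 kHz mod fs = 4.8 kHz.
4.8 kHz ≤ fs/2 = 8.1 kHz, appears at 4.8 kHz.
33.6 kHz mod fs = 1.2 kHz.
1.2 kHz ≤ fs/2 = 8.1 kHz, appears at 1.2 kHz.
15.8 kHz > fs/2 = 8.1 kHz, folds to fs − 15.8 kHz = 0.4 kHz.
Distinct values: {0.4 kHz, 1.2 kHz, 2.2 kHz, 4.8 kHz} → 4.

4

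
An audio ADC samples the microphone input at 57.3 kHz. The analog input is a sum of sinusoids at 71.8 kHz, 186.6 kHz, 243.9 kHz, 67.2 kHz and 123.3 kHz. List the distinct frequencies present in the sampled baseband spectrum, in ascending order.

8.7 kHz, 9.9 kHz, 14.5 kHz, 14.7 kHz

fs/2 = 28.65 kHz.
71.8 kHz mod fs = 14.5 kHz.
14.5 kHz ≤ fs/2 = 28.65 kHz, appears at 14.5 kHz.
186.6 kHz mod fs = 14.7 kHz.
14.7 kHz ≤ fs/2 = 28.65 kHz, appears at 14.7 kHz.
243.9 kHz mod fs = 14.7 kHz.
14.7 kHz ≤ fs/2 = 28.65 kHz, appears at 14.7 kHz.
67.2 kHz mod fs = 9.9 kHz.
9.9 kHz ≤ fs/2 = 28.65 kHz, appears at 9.9 kHz.
123.3 kHz mod fs = 8.7 kHz.
8.7 kHz ≤ fs/2 = 28.65 kHz, appears at 8.7 kHz.
Distinct values: {8.7 kHz, 9.9 kHz, 14.5 kHz, 14.7 kHz}.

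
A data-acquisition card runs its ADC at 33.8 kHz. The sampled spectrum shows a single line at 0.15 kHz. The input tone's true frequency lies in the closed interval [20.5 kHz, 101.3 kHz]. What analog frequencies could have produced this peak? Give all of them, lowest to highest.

Frequencies that alias to 0.15 kHz are k·fs ± 0.15 kHz for integer k ≥ 0.
k=0: 0.15 kHz.
k=1: 33.65 kHz, 33.95 kHz.
k=2: 67.45 kHz, 67.75 kHz.
k=3: 101.25 kHz, 101.55 kHz.
k=4: 135.05 kHz, 135.35 kHz.
Within [20.5 kHz, 101.3 kHz]: 33.65 kHz, 33.95 kHz, 67.45 kHz, 67.75 kHz, 101.25 kHz.

33.65 kHz, 33.95 kHz, 67.45 kHz, 67.75 kHz, 101.25 kHz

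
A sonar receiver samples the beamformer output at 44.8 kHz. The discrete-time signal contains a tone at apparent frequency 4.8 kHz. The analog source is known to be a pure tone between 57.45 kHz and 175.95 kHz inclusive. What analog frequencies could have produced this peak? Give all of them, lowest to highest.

Frequencies that alias to 4.8 kHz are k·fs ± 4.8 kHz for integer k ≥ 0.
k=0: 4.8 kHz.
k=1: 40 kHz, 49.6 kHz.
k=2: 84.8 kHz, 94.4 kHz.
k=3: 129.6 kHz, 139.2 kHz.
k=4: 174.4 kHz, 184 kHz.
k=5: 219.2 kHz, 228.8 kHz.
Within [57.45 kHz, 175.95 kHz]: 84.8 kHz, 94.4 kHz, 129.6 kHz, 139.2 kHz, 174.4 kHz.

84.8 kHz, 94.4 kHz, 129.6 kHz, 139.2 kHz, 174.4 kHz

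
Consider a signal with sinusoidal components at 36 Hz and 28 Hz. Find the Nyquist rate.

Highest-frequency component: 36 Hz.
Nyquist rate = 2 × 36 Hz = 72 Hz.

72 Hz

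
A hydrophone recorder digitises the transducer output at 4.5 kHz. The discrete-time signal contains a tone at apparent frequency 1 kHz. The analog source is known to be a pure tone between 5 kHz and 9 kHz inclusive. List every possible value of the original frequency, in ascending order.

Frequencies that alias to 1 kHz are k·fs ± 1 kHz for integer k ≥ 0.
k=0: 1 kHz.
k=1: 3.5 kHz, 5.5 kHz.
k=2: 8 kHz, 10 kHz.
k=3: 12.5 kHz, 14.5 kHz.
Within [5 kHz, 9 kHz]: 5.5 kHz, 8 kHz.

5.5 kHz, 8 kHz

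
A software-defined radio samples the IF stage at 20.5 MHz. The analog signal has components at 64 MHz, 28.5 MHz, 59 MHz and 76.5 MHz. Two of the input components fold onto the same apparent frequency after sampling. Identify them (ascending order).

fs/2 = 10.25 MHz.
64 MHz mod fs = 2.5 MHz.
2.5 MHz ≤ fs/2 = 10.25 MHz, appears at 2.5 MHz.
28.5 MHz mod fs = 8 MHz.
8 MHz ≤ fs/2 = 10.25 MHz, appears at 8 MHz.
59 MHz mod fs = 18 MHz.
18 MHz > fs/2 = 10.25 MHz, folds to fs − 18 MHz = 2.5 MHz.
76.5 MHz mod fs = 15 MHz.
15 MHz > fs/2 = 10.25 MHz, folds to fs − 15 MHz = 5.5 MHz.
59 MHz and 64 MHz both map to 2.5 MHz.

59 MHz, 64 MHz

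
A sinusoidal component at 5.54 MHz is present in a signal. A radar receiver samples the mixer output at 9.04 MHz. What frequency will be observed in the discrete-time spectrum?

3.5 MHz

5.54 MHz > fs/2 = 4.52 MHz, folds to fs − 5.54 MHz = 3.5 MHz.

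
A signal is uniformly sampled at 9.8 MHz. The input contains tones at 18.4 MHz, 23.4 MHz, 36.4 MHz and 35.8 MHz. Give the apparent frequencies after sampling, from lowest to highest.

1.2 MHz, 2.8 MHz, 3.4 MHz, 3.8 MHz

fs/2 = 4.9 MHz.
18.4 MHz mod fs = 8.6 MHz.
8.6 MHz > fs/2 = 4.9 MHz, folds to fs − 8.6 MHz = 1.2 MHz.
23.4 MHz mod fs = 3.8 MHz.
3.8 MHz ≤ fs/2 = 4.9 MHz, appears at 3.8 MHz.
36.4 MHz mod fs = 7 MHz.
7 MHz > fs/2 = 4.9 MHz, folds to fs − 7 MHz = 2.8 MHz.
35.8 MHz mod fs = 6.4 MHz.
6.4 MHz > fs/2 = 4.9 MHz, folds to fs − 6.4 MHz = 3.4 MHz.
Distinct values: {1.2 MHz, 2.8 MHz, 3.4 MHz, 3.8 MHz}.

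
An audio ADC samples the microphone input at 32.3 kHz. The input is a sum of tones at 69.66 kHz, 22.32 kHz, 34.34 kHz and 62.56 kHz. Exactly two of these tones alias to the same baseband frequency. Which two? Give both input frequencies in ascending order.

34.34 kHz, 62.56 kHz

fs/2 = 16.15 kHz.
69.66 kHz mod fs = 5.06 kHz.
5.06 kHz ≤ fs/2 = 16.15 kHz, appears at 5.06 kHz.
22.32 kHz > fs/2 = 16.15 kHz, folds to fs − 22.32 kHz = 9.98 kHz.
34.34 kHz mod fs = 2.04 kHz.
2.04 kHz ≤ fs/2 = 16.15 kHz, appears at 2.04 kHz.
62.56 kHz mod fs = 30.26 kHz.
30.26 kHz > fs/2 = 16.15 kHz, folds to fs − 30.26 kHz = 2.04 kHz.
34.34 kHz and 62.56 kHz both map to 2.04 kHz.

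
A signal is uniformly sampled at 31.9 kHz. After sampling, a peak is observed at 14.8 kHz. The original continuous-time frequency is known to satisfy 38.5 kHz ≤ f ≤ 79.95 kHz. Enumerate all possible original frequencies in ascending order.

Frequencies that alias to 14.8 kHz are k·fs ± 14.8 kHz for integer k ≥ 0.
k=0: 14.8 kHz.
k=1: 17.1 kHz, 46.7 kHz.
k=2: 49 kHz, 78.6 kHz.
k=3: 80.9 kHz, 110.5 kHz.
Within [38.5 kHz, 79.95 kHz]: 46.7 kHz, 49 kHz, 78.6 kHz.

46.7 kHz, 49 kHz, 78.6 kHz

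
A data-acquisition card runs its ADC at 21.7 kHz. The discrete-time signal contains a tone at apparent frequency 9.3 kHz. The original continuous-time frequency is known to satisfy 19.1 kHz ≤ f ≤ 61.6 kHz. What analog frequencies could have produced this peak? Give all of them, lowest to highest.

Frequencies that alias to 9.3 kHz are k·fs ± 9.3 kHz for integer k ≥ 0.
k=0: 9.3 kHz.
k=1: 12.4 kHz, 31 kHz.
k=2: 34.1 kHz, 52.7 kHz.
k=3: 55.8 kHz, 74.4 kHz.
k=4: 77.5 kHz, 96.1 kHz.
Within [19.1 kHz, 61.6 kHz]: 31 kHz, 34.1 kHz, 52.7 kHz, 55.8 kHz.

31 kHz, 34.1 kHz, 52.7 kHz, 55.8 kHz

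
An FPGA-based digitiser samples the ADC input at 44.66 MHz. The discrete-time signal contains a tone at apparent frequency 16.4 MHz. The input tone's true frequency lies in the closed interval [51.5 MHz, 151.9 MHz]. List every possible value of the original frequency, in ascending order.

61.06 MHz, 72.92 MHz, 105.72 MHz, 117.58 MHz, 150.38 MHz

Frequencies that alias to 16.4 MHz are k·fs ± 16.4 MHz for integer k ≥ 0.
k=0: 16.4 MHz.
k=1: 28.26 MHz, 61.06 MHz.
k=2: 72.92 MHz, 105.72 MHz.
k=3: 117.58 MHz, 150.38 MHz.
k=4: 162.24 MHz, 195.04 MHz.
Within [51.5 MHz, 151.9 MHz]: 61.06 MHz, 72.92 MHz, 105.72 MHz, 117.58 MHz, 150.38 MHz.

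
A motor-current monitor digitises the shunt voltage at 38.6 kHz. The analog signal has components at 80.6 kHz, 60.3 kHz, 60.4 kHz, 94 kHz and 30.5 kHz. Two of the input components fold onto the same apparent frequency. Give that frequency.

fs/2 = 19.3 kHz.
80.6 kHz mod fs = 3.4 kHz.
3.4 kHz ≤ fs/2 = 19.3 kHz, appears at 3.4 kHz.
60.3 kHz mod fs = 21.7 kHz.
21.7 kHz > fs/2 = 19.3 kHz, folds to fs − 21.7 kHz = 16.9 kHz.
60.4 kHz mod fs = 21.8 kHz.
21.8 kHz > fs/2 = 19.3 kHz, folds to fs − 21.8 kHz = 16.8 kHz.
94 kHz mod fs = 16.8 kHz.
16.8 kHz ≤ fs/2 = 19.3 kHz, appears at 16.8 kHz.
30.5 kHz > fs/2 = 19.3 kHz, folds to fs − 30.5 kHz = 8.1 kHz.
60.4 kHz and 94 kHz both map to 16.8 kHz.

16.8 kHz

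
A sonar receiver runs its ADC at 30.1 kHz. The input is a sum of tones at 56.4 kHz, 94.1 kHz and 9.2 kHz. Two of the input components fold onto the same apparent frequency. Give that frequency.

3.8 kHz

fs/2 = 15.05 kHz.
56.4 kHz mod fs = 26.3 kHz.
26.3 kHz > fs/2 = 15.05 kHz, folds to fs − 26.3 kHz = 3.8 kHz.
94.1 kHz mod fs = 3.8 kHz.
3.8 kHz ≤ fs/2 = 15.05 kHz, appears at 3.8 kHz.
9.2 kHz ≤ fs/2 = 15.05 kHz, passes unchanged.
56.4 kHz and 94.1 kHz both map to 3.8 kHz.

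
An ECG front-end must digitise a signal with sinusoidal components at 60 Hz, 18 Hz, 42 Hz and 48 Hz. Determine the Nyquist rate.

Highest-frequency component: 60 Hz.
Nyquist rate = 2 × 60 Hz = 120 Hz.

120 Hz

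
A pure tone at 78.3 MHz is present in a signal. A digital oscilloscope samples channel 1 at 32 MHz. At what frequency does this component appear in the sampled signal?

78.3 MHz mod fs = 14.3 MHz.
14.3 MHz ≤ fs/2 = 16 MHz, appears at 14.3 MHz.

14.3 MHz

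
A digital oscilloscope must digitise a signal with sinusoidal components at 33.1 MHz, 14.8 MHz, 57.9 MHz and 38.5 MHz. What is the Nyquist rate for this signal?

115.8 MHz

Highest-frequency component: 57.9 MHz.
Nyquist rate = 2 × 57.9 MHz = 115.8 MHz.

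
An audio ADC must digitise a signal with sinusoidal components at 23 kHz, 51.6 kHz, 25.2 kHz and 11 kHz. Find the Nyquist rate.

103.2 kHz

Highest-frequency component: 51.6 kHz.
Nyquist rate = 2 × 51.6 kHz = 103.2 kHz.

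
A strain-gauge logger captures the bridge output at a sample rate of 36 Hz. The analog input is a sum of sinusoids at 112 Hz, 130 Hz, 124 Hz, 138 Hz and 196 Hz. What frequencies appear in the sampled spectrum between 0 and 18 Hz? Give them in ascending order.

fs/2 = 18 Hz.
112 Hz mod fs = 4 Hz.
4 Hz ≤ fs/2 = 18 Hz, appears at 4 Hz.
130 Hz mod fs = 22 Hz.
22 Hz > fs/2 = 18 Hz, folds to fs − 22 Hz = 14 Hz.
124 Hz mod fs = 16 Hz.
16 Hz ≤ fs/2 = 18 Hz, appears at 16 Hz.
138 Hz mod fs = 30 Hz.
30 Hz > fs/2 = 18 Hz, folds to fs − 30 Hz = 6 Hz.
196 Hz mod fs = 16 Hz.
16 Hz ≤ fs/2 = 18 Hz, appears at 16 Hz.
Distinct values: {4 Hz, 6 Hz, 14 Hz, 16 Hz}.

4 Hz, 6 Hz, 14 Hz, 16 Hz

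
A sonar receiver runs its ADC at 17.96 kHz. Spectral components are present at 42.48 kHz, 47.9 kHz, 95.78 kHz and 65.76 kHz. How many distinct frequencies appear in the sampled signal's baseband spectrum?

fs/2 = 8.98 kHz.
42.48 kHz mod fs = 6.56 kHz.
6.56 kHz ≤ fs/2 = 8.98 kHz, appears at 6.56 kHz.
47.9 kHz mod fs = 11.98 kHz.
11.98 kHz > fs/2 = 8.98 kHz, folds to fs − 11.98 kHz = 5.98 kHz.
95.78 kHz mod fs = 5.98 kHz.
5.98 kHz ≤ fs/2 = 8.98 kHz, appears at 5.98 kHz.
65.76 kHz mod fs = 11.88 kHz.
11.88 kHz > fs/2 = 8.98 kHz, folds to fs − 11.88 kHz = 6.08 kHz.
Distinct values: {5.98 kHz, 6.08 kHz, 6.56 kHz} → 3.

3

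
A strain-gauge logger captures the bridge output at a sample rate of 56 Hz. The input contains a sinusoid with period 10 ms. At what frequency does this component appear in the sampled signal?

12 Hz

T = 10 ms → f = 1/T = 100 Hz.
100 Hz mod fs = 44 Hz.
44 Hz > fs/2 = 28 Hz, folds to fs − 44 Hz = 12 Hz.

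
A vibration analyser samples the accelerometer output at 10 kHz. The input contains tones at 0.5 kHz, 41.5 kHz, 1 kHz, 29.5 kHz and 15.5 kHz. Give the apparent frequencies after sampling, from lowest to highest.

fs/2 = 5 kHz.
0.5 kHz ≤ fs/2 = 5 kHz, passes unchanged.
41.5 kHz mod fs = 1.5 kHz.
1.5 kHz ≤ fs/2 = 5 kHz, appears at 1.5 kHz.
1 kHz ≤ fs/2 = 5 kHz, passes unchanged.
29.5 kHz mod fs = 9.5 kHz.
9.5 kHz > fs/2 = 5 kHz, folds to fs − 9.5 kHz = 0.5 kHz.
15.5 kHz mod fs = 5.5 kHz.
5.5 kHz > fs/2 = 5 kHz, folds to fs − 5.5 kHz = 4.5 kHz.
Distinct values: {0.5 kHz, 1 kHz, 1.5 kHz, 4.5 kHz}.

0.5 kHz, 1 kHz, 1.5 kHz, 4.5 kHz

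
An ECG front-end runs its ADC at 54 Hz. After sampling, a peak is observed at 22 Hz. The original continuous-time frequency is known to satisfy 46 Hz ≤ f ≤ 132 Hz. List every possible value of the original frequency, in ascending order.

Frequencies that alias to 22 Hz are k·fs ± 22 Hz for integer k ≥ 0.
k=0: 22 Hz.
k=1: 32 Hz, 76 Hz.
k=2: 86 Hz, 130 Hz.
k=3: 140 Hz, 184 Hz.
Within [46 Hz, 132 Hz]: 76 Hz, 86 Hz, 130 Hz.

76 Hz, 86 Hz, 130 Hz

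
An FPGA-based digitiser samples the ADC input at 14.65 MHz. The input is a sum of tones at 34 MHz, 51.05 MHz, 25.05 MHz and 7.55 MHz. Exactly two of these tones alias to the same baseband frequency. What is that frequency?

fs/2 = 7.325 MHz.
34 MHz mod fs = 4.7 MHz.
4.7 MHz ≤ fs/2 = 7.325 MHz, appears at 4.7 MHz.
51.05 MHz mod fs = 7.1 MHz.
7.1 MHz ≤ fs/2 = 7.325 MHz, appears at 7.1 MHz.
25.05 MHz mod fs = 10.4 MHz.
10.4 MHz > fs/2 = 7.325 MHz, folds to fs − 10.4 MHz = 4.25 MHz.
7.55 MHz > fs/2 = 7.325 MHz, folds to fs − 7.55 MHz = 7.1 MHz.
7.55 MHz and 51.05 MHz both map to 7.1 MHz.

7.1 MHz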